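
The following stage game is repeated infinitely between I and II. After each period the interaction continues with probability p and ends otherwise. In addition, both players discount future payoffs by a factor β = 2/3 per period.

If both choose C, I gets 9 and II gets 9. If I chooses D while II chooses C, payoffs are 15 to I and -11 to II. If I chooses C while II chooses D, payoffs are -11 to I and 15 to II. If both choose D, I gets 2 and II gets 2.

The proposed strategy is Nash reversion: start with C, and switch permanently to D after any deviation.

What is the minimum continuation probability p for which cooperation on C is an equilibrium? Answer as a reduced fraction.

9/13

With continuation probability p and discount β, the effective per-period discount factor is βp.
Grim-trigger IC: βp ≥ (15−9)/(15−2) = 6/13.
So p ≥ (6/13)/(2/3) = 9/13.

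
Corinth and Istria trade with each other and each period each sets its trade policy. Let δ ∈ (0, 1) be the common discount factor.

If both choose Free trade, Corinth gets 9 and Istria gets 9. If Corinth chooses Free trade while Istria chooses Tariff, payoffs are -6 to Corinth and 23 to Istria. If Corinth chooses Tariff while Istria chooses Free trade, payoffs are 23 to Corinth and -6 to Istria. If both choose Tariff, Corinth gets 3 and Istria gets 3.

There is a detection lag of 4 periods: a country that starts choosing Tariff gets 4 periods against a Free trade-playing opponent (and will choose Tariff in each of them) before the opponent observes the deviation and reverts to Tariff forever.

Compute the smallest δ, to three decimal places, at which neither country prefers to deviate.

0.915

The best deviation is to choose Tariff for all 4 undetected periods, earning 23 each, then 3 forever once detected.
Deviation value: 23(1−δ^4)/(1−δ) + 3δ^4/(1−δ); cooperation value: 9/(1−δ).
IC: 9 ≥ 23(1−δ^4) + 3δ^4 = 23 − 20δ^4.
So δ^4 ≥ 14/20 = 7/10, giving δ ≥ (7/10)^(1/4) ≈ 0.915.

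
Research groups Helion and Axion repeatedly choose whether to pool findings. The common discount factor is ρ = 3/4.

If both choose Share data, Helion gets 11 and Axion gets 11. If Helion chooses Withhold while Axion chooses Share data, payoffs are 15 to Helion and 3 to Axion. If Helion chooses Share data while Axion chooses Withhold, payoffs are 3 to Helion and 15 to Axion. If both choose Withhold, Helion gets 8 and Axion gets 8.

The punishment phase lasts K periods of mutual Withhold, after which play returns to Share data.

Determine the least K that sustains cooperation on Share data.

Need Σ_{k=1}^{K} ρ^k ≥ (15−11)/(11−8) = 1.3333 at ρ = 3/4.
At K = 2 the sum is 1.3125 < 1.3333; at K = 3 it is 1.7344 ≥ 1.3333.
So the minimum punishment length is K = 3.

3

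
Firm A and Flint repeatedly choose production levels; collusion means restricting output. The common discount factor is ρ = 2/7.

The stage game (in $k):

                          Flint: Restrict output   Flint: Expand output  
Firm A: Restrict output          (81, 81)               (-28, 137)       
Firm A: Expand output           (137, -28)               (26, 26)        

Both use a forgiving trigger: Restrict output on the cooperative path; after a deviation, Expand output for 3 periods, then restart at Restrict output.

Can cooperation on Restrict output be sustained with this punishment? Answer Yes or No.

No

Comparing payoff streams over the 4 periods until play realigns: cooperate → 81(1+ρ+…+ρ^3); deviate → 137 + 26(ρ+…+ρ^3).
Cooperation is sustained iff (81−26)(ρ+…+ρ^3) ≥ 137−81.
ρ+…+ρ^3 = 2/7·(1−(2/7)^3)/(1−2/7) = 0.3907, and (137−81)/(81−26) = 1.0182.
0.3907 < 1.0182, so cooperation is not sustainable.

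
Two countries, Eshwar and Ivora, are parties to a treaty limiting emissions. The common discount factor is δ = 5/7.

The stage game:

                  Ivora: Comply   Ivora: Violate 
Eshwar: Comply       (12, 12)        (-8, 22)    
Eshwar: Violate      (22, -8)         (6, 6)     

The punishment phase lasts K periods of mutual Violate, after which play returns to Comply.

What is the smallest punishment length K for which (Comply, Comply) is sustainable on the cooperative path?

4

No profitable deviation requires (12−6)(δ+…+δ^K) ≥ 22−12, i.e. δ+…+δ^K ≥ 5/3 ≈ 1.6667.
With δ = 5/7, the partial sums are K=1: 0.7143, K=2: 1.2245, K=3: 1.5889, K=4: 1.8492.
K = 4 is the first length at which the sum reaches 1.6667.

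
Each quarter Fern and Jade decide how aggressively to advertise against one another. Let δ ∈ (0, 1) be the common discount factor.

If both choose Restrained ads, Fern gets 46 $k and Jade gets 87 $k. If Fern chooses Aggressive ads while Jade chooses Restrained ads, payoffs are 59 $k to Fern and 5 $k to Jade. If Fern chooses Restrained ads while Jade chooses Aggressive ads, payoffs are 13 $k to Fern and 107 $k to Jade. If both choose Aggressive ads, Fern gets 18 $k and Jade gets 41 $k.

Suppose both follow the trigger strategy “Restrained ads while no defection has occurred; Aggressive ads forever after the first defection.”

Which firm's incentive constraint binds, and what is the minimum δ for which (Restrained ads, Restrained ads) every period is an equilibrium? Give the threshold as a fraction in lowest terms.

Fern; δ ≥ 13/41

For Fern: deviation gain 59−46 = 13, per-period punishment loss 46−18 = 28. IC gives δ ≥ 13/41.
For Jade: gain 20, loss 46 per period, so δ ≥ 20/66 = 10/33.
The tighter constraint is Fern's, so cooperation needs δ ≥ 13/41.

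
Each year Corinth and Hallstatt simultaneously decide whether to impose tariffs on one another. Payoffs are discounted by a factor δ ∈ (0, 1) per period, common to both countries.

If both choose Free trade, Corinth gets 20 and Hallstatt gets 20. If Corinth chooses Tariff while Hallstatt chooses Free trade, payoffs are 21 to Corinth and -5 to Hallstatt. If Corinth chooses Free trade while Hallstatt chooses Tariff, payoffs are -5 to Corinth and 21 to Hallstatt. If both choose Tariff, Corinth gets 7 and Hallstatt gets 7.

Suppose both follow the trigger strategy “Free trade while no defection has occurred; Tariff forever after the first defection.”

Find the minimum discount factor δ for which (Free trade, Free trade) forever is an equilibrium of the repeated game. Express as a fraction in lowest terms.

1/14

Cooperation forever yields 20 each period: 20/(1−δ).
Deviating yields 21 once, then 7 forever: 21 + 7δ/(1−δ).
No profitable deviation requires 20/(1−δ) ≥ 21 + 7δ/(1−δ).
Multiplying by (1−δ): 20 ≥ 21(1−δ) + 7δ = 21 − 14δ.
So 14δ ≥ 1, i.e. δ ≥ 1/14.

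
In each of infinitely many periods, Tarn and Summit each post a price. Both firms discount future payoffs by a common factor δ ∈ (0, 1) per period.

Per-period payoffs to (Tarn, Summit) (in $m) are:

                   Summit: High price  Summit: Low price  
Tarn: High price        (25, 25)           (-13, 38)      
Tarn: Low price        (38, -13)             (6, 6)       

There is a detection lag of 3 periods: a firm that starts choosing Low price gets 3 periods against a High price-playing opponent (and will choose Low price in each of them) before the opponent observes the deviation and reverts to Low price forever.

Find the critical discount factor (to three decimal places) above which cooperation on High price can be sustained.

The best deviation is to choose Low price for all 3 undetected periods, earning 38 each, then 6 forever once detected.
Deviation value: 38(1−δ^3)/(1−δ) + 6δ^3/(1−δ); cooperation value: 25/(1−δ).
IC: 25 ≥ 38(1−δ^3) + 6δ^3 = 38 − 32δ^3.
So δ^3 ≥ 13/32, giving δ ≥ (13/32)^(1/3) ≈ 0.741.

0.741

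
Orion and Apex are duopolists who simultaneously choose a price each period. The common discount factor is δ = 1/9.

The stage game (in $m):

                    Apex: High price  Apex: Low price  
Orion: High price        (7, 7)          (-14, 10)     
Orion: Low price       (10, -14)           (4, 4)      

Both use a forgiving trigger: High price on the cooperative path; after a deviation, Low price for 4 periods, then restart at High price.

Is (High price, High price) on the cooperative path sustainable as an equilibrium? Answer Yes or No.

No

A one-shot deviation gives 10 now, then 4 for 4 periods, then back to 7.
Gain from deviating: (10−7) today; loss: (7−4) in each of the next 4 periods.
No-deviation condition: (7−4)(δ+…+δ^4) ≥ 10−7, i.e. δ+…+δ^4 ≥ 1.
At δ = 1/9: δ+…+δ^4 = 0.1250 < 1.0000.
So cooperation is not sustainable.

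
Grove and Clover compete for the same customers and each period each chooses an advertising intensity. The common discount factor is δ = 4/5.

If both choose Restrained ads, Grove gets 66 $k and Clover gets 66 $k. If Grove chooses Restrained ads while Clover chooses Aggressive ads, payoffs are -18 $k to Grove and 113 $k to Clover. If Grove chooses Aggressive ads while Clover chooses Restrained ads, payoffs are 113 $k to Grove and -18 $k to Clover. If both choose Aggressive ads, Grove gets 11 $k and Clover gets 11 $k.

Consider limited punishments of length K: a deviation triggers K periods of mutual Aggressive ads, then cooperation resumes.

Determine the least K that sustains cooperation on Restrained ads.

No profitable deviation requires (66−11)(δ+…+δ^K) ≥ 113−66, i.e. δ+…+δ^K ≥ 47/55 ≈ 0.8545.
With δ = 4/5, the partial sums are K=1: 0.8000, K=2: 1.4400.
K = 2 is the first length at which the sum reaches 0.8545.

2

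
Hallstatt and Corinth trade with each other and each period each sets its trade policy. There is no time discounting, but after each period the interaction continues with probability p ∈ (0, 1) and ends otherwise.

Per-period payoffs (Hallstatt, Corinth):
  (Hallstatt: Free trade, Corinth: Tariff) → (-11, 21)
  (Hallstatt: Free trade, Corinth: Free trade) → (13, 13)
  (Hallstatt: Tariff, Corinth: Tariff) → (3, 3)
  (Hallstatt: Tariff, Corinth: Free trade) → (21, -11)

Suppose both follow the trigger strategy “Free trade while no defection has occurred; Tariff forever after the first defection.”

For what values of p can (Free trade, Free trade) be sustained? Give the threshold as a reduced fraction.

With no time discounting, the continuation probability p plays the role of the discount factor.
Grim-trigger IC: 13/(1−p) ≥ 21 + 3p/(1−p) ⇒ p ≥ (21−13)/(21−3) = 4/9.

4/9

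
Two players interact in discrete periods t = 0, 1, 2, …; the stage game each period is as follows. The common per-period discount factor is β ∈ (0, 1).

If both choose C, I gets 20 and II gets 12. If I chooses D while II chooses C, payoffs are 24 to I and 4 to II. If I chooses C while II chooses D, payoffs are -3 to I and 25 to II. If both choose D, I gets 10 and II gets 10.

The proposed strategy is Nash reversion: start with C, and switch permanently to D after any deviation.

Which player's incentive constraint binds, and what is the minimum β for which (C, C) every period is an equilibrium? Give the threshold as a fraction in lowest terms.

II; β ≥ 13/15

For I: deviation gain 24−20 = 4, per-period punishment loss 20−10 = 10. IC gives β ≥ 4/14 = 2/7.
For II: gain 13, loss 2 per period, so β ≥ 13/15.
The tighter constraint is II's, so cooperation needs β ≥ 13/15.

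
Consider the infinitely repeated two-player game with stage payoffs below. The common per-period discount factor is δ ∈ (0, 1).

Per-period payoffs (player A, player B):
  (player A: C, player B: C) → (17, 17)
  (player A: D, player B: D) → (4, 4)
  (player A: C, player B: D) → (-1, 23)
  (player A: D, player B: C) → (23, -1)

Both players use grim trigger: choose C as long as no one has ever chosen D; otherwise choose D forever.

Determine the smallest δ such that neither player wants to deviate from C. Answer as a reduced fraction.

One-period gain from deviating is 23 − 17 = 6. The loss is 17 − 4 = 13 in every subsequent period, with present value 13·δ/(1−δ).
Deviation is unprofitable when 13·δ/(1−δ) ≥ 6, i.e. δ/(1−δ) ≥ 6/13.
Equivalently δ ≥ 6/(6+13) = 6/19.

6/19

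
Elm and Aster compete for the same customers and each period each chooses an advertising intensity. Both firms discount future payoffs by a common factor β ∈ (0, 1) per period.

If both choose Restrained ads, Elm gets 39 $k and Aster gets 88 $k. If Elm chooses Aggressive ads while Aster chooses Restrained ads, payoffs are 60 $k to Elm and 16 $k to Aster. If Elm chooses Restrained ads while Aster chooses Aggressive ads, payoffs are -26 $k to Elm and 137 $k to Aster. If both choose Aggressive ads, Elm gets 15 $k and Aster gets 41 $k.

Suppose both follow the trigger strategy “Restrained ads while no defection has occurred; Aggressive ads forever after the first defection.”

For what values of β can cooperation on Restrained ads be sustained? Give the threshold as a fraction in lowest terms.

Elm: cooperation gives 39 each period; deviation gives 60 once then 15 forever.
  39/(1−β) ≥ 60 + 15β/(1−β) ⇒ β ≥ 21/45 = 7/15.
Aster: cooperation gives 88 each period; deviation gives 137 once then 41 forever.
  β ≥ 49/96.
Both must hold, so the binding constraint is Aster's: β ≥ 49/96.

49/96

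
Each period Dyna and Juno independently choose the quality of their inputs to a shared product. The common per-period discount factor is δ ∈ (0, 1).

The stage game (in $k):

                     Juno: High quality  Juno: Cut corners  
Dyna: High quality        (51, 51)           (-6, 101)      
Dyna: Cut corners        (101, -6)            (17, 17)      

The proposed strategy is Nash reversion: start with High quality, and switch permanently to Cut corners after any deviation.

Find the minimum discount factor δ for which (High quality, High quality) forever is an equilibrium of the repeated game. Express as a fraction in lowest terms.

51/(1−δ) ≥ 101 + 17δ/(1−δ)
51 ≥ 101 − 84δ
δ ≥ 50/84 = 25/42.

25/42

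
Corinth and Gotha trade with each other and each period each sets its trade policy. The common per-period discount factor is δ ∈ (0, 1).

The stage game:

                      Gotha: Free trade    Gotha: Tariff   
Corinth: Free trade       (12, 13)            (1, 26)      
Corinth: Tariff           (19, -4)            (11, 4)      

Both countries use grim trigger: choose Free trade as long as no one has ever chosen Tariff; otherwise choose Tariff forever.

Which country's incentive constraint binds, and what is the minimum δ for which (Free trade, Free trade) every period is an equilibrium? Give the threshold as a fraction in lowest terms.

Corinth; δ ≥ 7/8

Corinth: cooperation gives 12 each period; deviation gives 19 once then 11 forever.
  12/(1−δ) ≥ 19 + 11δ/(1−δ) ⇒ δ ≥ 7/8.
Gotha: cooperation gives 13 each period; deviation gives 26 once then 4 forever.
  δ ≥ 13/22.
Both must hold, so the binding constraint is Corinth's: δ ≥ 7/8.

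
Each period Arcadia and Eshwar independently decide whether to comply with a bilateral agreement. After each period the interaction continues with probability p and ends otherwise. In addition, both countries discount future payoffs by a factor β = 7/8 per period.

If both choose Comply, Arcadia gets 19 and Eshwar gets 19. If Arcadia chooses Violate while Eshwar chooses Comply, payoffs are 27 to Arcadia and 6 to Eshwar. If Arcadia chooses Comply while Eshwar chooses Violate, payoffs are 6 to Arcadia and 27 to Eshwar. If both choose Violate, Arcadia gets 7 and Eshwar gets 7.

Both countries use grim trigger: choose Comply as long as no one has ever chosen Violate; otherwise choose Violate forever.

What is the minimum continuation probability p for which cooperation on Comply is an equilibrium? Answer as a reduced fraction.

Expected continuation weight on next period's payoff is β·p = 7/8·p, which plays the role of the discount factor.
Cooperation requires 7/8·p ≥ (27−19)/(27−7) = 2/5, hence p ≥ 16/35.

16/35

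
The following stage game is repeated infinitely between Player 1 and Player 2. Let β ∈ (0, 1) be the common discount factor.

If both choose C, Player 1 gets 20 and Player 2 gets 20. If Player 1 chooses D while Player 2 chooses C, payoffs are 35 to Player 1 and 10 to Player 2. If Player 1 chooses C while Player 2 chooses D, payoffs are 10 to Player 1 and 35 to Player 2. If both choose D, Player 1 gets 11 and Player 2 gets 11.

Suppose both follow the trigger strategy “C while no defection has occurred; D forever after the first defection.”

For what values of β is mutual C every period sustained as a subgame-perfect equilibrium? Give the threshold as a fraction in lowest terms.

One-period gain from deviating is 35 − 20 = 15. The loss is 20 − 11 = 9 in every subsequent period, with present value 9·β/(1−β).
Deviation is unprofitable when 9·β/(1−β) ≥ 15, i.e. β/(1−β) ≥ 5/3.
Equivalently β ≥ 15/(15+9) = 5/8.

5/8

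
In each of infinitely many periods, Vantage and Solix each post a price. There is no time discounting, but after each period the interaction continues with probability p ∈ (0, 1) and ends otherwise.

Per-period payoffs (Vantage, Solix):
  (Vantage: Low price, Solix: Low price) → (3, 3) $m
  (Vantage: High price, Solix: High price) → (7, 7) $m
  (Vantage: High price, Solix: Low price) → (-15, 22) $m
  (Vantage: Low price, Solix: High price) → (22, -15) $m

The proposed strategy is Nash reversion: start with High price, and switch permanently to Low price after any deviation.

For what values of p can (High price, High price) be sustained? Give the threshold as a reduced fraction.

15/19

With no time discounting, the continuation probability p plays the role of the discount factor.
Grim-trigger IC: 7/(1−p) ≥ 22 + 3p/(1−p) ⇒ p ≥ (22−7)/(22−3) = 15/19.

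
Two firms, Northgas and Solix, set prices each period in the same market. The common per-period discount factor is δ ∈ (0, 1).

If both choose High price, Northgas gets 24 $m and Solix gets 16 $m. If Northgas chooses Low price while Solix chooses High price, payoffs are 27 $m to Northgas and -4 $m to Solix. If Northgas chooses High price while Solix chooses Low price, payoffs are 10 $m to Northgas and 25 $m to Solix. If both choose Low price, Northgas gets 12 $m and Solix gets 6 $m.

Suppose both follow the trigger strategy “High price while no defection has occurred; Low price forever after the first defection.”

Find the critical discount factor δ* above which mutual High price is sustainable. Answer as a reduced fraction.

9/19

Northgas's threshold: (27−24)/(27−12) = 1/5.
Solix's threshold: (25−16)/(25−6) = 9/19.
1/5 < 9/19, so Solix binds and δ* = 9/19.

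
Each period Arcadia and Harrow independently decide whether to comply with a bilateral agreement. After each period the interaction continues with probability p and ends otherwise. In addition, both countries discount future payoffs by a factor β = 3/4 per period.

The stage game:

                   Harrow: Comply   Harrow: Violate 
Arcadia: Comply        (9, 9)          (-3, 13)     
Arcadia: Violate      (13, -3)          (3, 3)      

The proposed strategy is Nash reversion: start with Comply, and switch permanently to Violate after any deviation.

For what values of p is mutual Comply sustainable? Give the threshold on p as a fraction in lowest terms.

8/15

Expected continuation weight on next period's payoff is β·p = 3/4·p, which plays the role of the discount factor.
Cooperation requires 3/4·p ≥ (13−9)/(13−3) = 2/5, hence p ≥ 8/15.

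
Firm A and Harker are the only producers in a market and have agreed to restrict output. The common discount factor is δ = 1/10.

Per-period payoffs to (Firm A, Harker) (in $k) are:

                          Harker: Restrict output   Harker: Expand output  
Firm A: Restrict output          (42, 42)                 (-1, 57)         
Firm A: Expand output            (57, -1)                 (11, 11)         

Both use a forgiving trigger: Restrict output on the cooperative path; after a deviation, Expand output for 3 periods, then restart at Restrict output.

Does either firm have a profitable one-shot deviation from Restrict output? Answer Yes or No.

Yes

A one-shot deviation gives 57 now, then 11 for 3 periods, then back to 42.
Gain from deviating: (57−42) today; loss: (42−11) in each of the next 3 periods.
No-deviation condition: (42−11)(δ+…+δ^3) ≥ 57−42, i.e. δ+…+δ^3 ≥ 15/31.
At δ = 1/10: δ+…+δ^3 = 0.1110 < 0.4839.
So cooperation is not sustainable.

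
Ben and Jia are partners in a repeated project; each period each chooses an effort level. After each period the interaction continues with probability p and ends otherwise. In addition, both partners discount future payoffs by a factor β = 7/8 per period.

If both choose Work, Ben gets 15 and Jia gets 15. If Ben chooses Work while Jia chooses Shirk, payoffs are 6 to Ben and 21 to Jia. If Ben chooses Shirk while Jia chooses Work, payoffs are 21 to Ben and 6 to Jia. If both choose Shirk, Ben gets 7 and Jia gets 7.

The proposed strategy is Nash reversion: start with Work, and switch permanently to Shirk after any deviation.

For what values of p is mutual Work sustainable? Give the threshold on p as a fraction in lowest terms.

With continuation probability p and discount β, the effective per-period discount factor is βp.
Grim-trigger IC: βp ≥ (21−15)/(21−7) = 3/7.
So p ≥ (3/7)/(7/8) = 24/49.

24/49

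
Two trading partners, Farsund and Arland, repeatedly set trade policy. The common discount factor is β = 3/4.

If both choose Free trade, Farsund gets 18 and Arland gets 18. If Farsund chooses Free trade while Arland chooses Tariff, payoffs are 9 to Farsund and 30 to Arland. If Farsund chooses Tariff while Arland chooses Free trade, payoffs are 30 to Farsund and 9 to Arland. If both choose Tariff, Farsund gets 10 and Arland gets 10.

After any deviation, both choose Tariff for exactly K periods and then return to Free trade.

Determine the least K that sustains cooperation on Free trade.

Need Σ_{k=1}^{K} β^k ≥ (30−18)/(18−10) = 1.5000 at β = 3/4.
At K = 2 the sum is 1.3125 < 1.5000; at K = 3 it is 1.7344 ≥ 1.5000.
So the minimum punishment length is K = 3.

3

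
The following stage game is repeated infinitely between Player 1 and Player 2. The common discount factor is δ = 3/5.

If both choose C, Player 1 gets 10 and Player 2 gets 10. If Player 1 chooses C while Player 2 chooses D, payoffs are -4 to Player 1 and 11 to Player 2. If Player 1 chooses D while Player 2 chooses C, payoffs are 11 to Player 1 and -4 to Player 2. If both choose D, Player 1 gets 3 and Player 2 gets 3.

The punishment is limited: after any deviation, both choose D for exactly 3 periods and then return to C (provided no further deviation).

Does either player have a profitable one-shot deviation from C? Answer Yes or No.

No

A one-shot deviation gives 11 now, then 3 for 3 periods, then back to 10.
Gain from deviating: (11−10) today; loss: (10−3) in each of the next 3 periods.
No-deviation condition: (10−3)(δ+…+δ^3) ≥ 11−10, i.e. δ+…+δ^3 ≥ 1/7.
At δ = 3/5: δ+…+δ^3 = 1.1760 ≥ 0.1429.
So cooperation is sustainable.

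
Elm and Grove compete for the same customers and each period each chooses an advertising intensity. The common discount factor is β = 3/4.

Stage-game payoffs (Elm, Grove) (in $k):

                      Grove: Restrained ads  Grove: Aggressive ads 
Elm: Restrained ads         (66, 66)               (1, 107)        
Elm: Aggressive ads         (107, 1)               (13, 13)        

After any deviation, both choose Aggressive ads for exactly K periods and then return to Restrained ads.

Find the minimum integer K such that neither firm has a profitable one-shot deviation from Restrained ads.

2

Need Σ_{k=1}^{K} β^k ≥ (107−66)/(66−13) = 0.7736 at β = 3/4.
At K = 1 the sum is 0.7500 < 0.7736; at K = 2 it is 1.3125 ≥ 0.7736.
So the minimum punishment length is K = 2.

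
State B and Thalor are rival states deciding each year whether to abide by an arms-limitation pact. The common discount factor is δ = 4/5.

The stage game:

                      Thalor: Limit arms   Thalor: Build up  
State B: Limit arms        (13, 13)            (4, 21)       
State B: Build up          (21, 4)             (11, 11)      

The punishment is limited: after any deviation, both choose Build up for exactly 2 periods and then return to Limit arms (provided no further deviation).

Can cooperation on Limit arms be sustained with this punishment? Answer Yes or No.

No

IC: δ+…+δ^2 ≥ (21−13)/(13−11) = 4.
At δ = 4/5: partial sum = 1.4400 < 4.0000. Cooperation not sustainable.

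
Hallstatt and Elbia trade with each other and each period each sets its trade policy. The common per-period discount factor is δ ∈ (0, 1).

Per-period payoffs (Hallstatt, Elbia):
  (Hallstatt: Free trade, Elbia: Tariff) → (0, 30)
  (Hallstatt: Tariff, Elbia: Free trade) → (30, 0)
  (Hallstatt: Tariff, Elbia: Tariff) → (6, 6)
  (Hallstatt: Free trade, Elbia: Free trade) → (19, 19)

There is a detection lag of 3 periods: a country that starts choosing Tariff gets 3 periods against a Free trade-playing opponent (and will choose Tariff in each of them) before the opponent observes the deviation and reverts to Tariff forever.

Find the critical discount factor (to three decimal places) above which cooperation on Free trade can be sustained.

0.771

Deviating for the 3 undetected periods gains 30−19 = 11 per period over cooperation, then loses 19−6 = 13 per period forever once punishment starts.
Gain: 11(1 + δ + … + δ^2); loss: 13·δ^3/(1−δ).
No profitable deviation ⇔ 11(1−δ^3) ≤ 13·δ^3, i.e. δ^3 ≥ 11/(11+13) = 11/24.
Hence δ ≥ (11/24)^(1/3) ≈ 0.771.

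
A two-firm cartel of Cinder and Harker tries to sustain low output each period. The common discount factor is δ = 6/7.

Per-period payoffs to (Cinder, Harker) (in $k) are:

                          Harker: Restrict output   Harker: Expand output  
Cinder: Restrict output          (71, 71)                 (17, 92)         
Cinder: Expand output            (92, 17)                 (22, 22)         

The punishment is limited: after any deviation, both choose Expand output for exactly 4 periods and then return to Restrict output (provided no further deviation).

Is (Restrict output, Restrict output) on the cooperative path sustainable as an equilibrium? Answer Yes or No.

IC: δ+…+δ^4 ≥ (92−71)/(71−22) = 3/7.
At δ = 6/7: partial sum = 2.7613 ≥ 0.4286. Cooperation sustainable.

Yes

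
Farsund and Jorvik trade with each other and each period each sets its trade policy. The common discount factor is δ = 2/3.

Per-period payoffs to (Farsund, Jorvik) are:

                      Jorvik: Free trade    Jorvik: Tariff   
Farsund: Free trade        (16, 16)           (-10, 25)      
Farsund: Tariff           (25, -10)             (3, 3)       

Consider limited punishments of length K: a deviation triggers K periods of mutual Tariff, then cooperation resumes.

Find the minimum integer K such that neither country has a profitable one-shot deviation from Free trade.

2

No profitable deviation requires (16−3)(δ+…+δ^K) ≥ 25−16, i.e. δ+…+δ^K ≥ 9/13 ≈ 0.6923.
With δ = 2/3, the partial sums are K=1: 0.6667, K=2: 1.1111.
K = 2 is the first length at which the sum reaches 0.6923.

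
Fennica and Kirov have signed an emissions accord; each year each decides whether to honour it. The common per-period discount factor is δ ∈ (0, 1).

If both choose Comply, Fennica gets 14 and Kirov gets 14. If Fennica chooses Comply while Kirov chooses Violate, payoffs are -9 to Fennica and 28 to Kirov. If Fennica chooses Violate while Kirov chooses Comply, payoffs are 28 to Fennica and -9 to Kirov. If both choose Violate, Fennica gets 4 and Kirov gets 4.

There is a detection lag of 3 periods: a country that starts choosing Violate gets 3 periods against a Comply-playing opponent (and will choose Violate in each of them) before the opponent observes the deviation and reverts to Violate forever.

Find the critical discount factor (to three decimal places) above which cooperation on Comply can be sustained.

0.836

The best deviation is to choose Violate for all 3 undetected periods, earning 28 each, then 4 forever once detected.
Deviation value: 28(1−δ^3)/(1−δ) + 4δ^3/(1−δ); cooperation value: 14/(1−δ).
IC: 14 ≥ 28(1−δ^3) + 4δ^3 = 28 − 24δ^3.
So δ^3 ≥ 14/24 = 7/12, giving δ ≥ (7/12)^(1/3) ≈ 0.836.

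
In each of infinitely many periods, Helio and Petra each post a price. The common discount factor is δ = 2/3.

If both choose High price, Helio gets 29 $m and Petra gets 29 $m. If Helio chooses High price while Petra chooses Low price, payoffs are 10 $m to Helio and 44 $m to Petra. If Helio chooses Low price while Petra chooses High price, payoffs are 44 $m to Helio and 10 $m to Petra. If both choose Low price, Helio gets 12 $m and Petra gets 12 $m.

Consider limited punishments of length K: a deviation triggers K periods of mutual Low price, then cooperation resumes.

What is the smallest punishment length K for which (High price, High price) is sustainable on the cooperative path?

IC: δ(1−δ^K)/(1−δ) ≥ (44−29)/(29−12) = 15/17.
With δ = 2/3: need 1 − δ^K ≥ 15/17·(1−2/3)/(2/3), i.e. δ^K ≤ 0.5588.
Since (2/3)^1 = 0.6667 and (2/3)^2 = 0.4444, the smallest such K is 2.

2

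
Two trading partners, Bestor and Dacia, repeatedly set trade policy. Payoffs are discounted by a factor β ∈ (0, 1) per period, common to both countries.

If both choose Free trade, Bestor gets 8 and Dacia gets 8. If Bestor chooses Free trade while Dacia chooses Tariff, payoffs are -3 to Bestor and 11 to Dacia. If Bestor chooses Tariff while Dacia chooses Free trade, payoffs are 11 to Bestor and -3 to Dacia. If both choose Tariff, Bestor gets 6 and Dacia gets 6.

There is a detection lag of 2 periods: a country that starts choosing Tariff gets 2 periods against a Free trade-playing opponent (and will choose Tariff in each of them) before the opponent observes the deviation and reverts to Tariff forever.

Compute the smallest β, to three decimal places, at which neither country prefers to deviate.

0.775

A deviator earns 11 for 2 periods, then 6 forever; cooperating earns 8 forever. Multiplying the IC by (1−β):
8 ≥ 11(1−β^2) + 6β^2, so 5·β^2 ≥ 3 and β^2 ≥ 3/5.
β ≥ (3/5)^(1/2) ≈ 0.775.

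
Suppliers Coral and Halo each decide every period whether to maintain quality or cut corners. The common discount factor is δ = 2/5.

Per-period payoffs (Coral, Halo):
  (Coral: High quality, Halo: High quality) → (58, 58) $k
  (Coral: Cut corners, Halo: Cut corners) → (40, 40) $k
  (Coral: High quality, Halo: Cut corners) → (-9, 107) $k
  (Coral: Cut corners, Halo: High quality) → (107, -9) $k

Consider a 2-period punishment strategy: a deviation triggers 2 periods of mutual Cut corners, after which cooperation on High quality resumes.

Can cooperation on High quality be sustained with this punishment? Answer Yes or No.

A one-shot deviation gives 107 now, then 40 for 2 periods, then back to 58.
Gain from deviating: (107−58) today; loss: (58−40) in each of the next 2 periods.
No-deviation condition: (58−40)(δ+…+δ^2) ≥ 107−58, i.e. δ+…+δ^2 ≥ 49/18.
At δ = 2/5: δ+…+δ^2 = 0.5600 < 2.7222.
So cooperation is not sustainable.

No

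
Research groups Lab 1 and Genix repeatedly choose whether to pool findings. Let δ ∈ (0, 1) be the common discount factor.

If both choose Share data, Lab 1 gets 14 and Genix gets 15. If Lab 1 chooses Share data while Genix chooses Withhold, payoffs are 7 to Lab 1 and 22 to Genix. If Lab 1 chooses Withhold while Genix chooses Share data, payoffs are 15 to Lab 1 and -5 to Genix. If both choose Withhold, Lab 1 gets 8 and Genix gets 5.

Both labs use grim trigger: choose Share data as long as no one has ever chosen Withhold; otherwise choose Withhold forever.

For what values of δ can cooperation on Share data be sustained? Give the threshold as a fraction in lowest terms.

7/17

Lab 1's threshold: (15−14)/(15−8) = 1/7.
Genix's threshold: (22−15)/(22−5) = 7/17.
1/7 < 7/17, so Genix binds and δ* = 7/17.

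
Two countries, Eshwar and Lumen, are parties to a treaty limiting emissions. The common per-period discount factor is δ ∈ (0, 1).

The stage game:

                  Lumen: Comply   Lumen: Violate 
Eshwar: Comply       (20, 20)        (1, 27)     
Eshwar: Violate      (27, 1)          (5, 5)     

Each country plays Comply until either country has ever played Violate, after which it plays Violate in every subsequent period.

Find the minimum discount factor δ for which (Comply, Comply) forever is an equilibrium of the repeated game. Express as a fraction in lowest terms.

Under grim trigger the critical discount factor is (T−C)/(T−P) with T = 27, C = 20, P = 5.
δ* = (27−20)/(27−5) = 7/22.

7/22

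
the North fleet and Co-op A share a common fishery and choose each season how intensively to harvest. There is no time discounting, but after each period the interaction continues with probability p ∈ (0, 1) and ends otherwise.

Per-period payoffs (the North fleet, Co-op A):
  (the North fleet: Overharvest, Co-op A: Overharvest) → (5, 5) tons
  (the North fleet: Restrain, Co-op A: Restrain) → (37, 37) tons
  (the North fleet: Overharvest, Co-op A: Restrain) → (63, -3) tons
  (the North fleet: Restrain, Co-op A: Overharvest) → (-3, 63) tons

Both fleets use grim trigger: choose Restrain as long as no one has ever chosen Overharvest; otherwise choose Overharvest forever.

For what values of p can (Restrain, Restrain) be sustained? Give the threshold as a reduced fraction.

13/29

Expected cooperation value is 37 + p·37 + p²·37 + … = 37/(1−p); deviation gives 63 + p·5/(1−p).
37 ≥ 63(1−p) + 5p ⇒ 58p ≥ 26 ⇒ p ≥ 26/58 = 13/29.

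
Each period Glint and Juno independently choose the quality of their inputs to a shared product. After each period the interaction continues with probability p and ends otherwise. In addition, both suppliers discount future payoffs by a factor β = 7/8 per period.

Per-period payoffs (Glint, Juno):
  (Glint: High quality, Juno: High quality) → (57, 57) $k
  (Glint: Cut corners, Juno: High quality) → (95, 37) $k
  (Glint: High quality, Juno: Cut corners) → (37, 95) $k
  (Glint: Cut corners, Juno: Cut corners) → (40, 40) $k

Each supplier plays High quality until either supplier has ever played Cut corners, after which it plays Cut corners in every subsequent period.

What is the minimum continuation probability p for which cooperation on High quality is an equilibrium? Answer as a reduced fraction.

Expected continuation weight on next period's payoff is β·p = 7/8·p, which plays the role of the discount factor.
Cooperation requires 7/8·p ≥ (95−57)/(95−40) = 38/55, hence p ≥ 304/385.

304/385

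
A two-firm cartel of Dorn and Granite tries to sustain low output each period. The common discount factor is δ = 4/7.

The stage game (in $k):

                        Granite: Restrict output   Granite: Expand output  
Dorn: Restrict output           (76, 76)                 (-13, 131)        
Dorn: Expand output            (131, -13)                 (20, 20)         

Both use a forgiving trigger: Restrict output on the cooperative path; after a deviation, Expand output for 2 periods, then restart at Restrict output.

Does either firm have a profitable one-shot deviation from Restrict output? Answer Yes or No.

Yes

Comparing payoff streams over the 3 periods until play realigns: cooperate → 76(1+δ+…+δ^2); deviate → 131 + 20(δ+…+δ^2).
Cooperation is sustained iff (76−20)(δ+…+δ^2) ≥ 131−76.
δ+…+δ^2 = 4/7·(1−(4/7)^2)/(1−4/7) = 0.8980, and (131−76)/(76−20) = 0.9821.
0.8980 < 0.9821, so cooperation is not sustainable.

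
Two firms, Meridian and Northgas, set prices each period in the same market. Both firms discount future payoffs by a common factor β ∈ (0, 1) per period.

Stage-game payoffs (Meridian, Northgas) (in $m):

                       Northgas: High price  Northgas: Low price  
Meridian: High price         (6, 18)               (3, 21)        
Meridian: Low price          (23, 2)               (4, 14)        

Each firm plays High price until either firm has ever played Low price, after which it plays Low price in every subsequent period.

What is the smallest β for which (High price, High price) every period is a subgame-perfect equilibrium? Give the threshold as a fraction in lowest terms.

Meridian: cooperation gives 6 each period; deviation gives 23 once then 4 forever.
  6/(1−β) ≥ 23 + 4β/(1−β) ⇒ β ≥ 17/19.
Northgas: cooperation gives 18 each period; deviation gives 21 once then 14 forever.
  β ≥ 3/7.
Both must hold, so the binding constraint is Meridian's: β ≥ 17/19.

17/19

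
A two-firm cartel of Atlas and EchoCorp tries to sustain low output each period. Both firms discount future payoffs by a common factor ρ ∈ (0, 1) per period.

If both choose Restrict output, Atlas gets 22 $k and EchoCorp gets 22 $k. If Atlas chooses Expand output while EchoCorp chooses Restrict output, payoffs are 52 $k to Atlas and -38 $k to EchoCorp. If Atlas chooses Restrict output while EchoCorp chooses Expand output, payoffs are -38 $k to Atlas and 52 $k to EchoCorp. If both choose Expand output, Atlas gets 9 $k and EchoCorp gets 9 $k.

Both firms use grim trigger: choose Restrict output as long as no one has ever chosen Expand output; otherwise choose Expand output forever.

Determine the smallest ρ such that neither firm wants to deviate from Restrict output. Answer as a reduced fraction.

30/43

Under grim trigger the critical discount factor is (T−C)/(T−P) with T = 52, C = 22, P = 9.
ρ* = (52−22)/(52−9) = 30/43.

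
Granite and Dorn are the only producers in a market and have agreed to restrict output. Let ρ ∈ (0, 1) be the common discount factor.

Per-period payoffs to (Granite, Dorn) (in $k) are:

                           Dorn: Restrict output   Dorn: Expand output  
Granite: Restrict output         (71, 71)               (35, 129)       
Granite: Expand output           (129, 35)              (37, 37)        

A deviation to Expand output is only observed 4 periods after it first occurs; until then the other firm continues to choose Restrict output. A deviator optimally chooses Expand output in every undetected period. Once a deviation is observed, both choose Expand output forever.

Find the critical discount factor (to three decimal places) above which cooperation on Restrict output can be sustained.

A deviator earns 129 for 4 periods, then 37 forever; cooperating earns 71 forever. Multiplying the IC by (1−ρ):
71 ≥ 129(1−ρ^4) + 37ρ^4, so 92·ρ^4 ≥ 58 and ρ^4 ≥ 29/46.
ρ ≥ (29/46)^(1/4) ≈ 0.891.

0.891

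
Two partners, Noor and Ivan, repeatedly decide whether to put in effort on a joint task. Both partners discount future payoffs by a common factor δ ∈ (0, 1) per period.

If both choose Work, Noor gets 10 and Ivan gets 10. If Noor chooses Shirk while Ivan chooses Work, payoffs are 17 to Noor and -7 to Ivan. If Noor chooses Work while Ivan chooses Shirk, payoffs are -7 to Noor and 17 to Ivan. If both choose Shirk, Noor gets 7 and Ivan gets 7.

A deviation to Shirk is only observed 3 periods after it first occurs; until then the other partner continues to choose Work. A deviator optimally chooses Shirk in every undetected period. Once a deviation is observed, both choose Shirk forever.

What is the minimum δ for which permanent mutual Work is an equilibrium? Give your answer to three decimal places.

0.888

The best deviation is to choose Shirk for all 3 undetected periods, earning 17 each, then 7 forever once detected.
Deviation value: 17(1−δ^3)/(1−δ) + 7δ^3/(1−δ); cooperation value: 10/(1−δ).
IC: 10 ≥ 17(1−δ^3) + 7δ^3 = 17 − 10δ^3.
So δ^3 ≥ 7/10, giving δ ≥ (7/10)^(1/3) ≈ 0.888.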